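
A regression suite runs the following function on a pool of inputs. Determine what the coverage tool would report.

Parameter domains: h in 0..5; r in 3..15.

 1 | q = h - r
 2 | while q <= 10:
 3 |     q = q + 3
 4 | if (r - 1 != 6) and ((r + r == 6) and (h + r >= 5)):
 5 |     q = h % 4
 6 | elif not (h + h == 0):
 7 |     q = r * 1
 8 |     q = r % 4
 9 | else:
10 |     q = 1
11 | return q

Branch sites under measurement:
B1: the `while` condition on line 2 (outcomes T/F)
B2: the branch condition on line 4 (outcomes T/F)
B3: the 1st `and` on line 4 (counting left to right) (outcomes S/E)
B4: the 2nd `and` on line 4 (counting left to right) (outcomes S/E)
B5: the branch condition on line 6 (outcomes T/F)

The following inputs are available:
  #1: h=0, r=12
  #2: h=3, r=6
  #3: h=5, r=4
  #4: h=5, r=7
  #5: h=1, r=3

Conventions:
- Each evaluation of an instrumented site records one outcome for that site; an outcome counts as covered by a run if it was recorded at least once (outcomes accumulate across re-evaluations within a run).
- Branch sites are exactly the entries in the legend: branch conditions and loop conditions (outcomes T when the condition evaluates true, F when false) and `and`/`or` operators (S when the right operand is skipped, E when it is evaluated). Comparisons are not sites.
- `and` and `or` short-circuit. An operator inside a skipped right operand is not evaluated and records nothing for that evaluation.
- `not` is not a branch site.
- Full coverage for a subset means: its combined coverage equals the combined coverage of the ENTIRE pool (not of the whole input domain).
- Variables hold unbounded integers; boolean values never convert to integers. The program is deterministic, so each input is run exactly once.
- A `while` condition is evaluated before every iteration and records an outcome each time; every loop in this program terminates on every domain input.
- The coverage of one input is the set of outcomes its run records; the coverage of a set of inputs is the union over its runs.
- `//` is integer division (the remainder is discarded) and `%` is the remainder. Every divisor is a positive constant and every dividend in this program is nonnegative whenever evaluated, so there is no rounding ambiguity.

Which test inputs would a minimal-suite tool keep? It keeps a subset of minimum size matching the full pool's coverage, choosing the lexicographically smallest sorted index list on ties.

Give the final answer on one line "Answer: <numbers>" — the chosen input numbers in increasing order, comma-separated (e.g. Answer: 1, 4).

run #1 (h=0, r=12) runs B1->T, B1->T, B1->T, B1->T, B1->T, B1->T, B1->T, B1->T, B1->F, B3->E, B4->S, B2->F, B5->F; records B1=T, B1=F, B2=F, B3=E, B4=S, B5=F
run #2 (h=3, r=6) runs B1->T, B1->T, B1->T, B1->T, B1->T, B1->F, B3->E, B4->S, B2->F, B5->T; records B1=T, B1=F, B2=F, B3=E, B4=S, B5=T
run #3 (h=5, r=4) runs B1->T, B1->T, B1->T, B1->T, B1->F, B3->E, B4->S, B2->F, B5->T; records B1=T, B1=F, B2=F, B3=E, B4=S, B5=T
run #4 (h=5, r=7) runs B1->T, B1->T, B1->T, B1->T, B1->T, B1->F, B3->S, B2->F, B5->T; records B1=T, B1=F, B2=F, B3=S, B5=T
run #5 (h=1, r=3) runs B1->T, B1->T, B1->T, B1->T, B1->T, B1->F, B3->E, B4->E, B2->F, B5->T; records B1=T, B1=F, B2=F, B3=E, B4=E, B5=T
together the pool reaches 9 outcomes: B1=T, B1=F, B2=F, B3=S, B3=E, B4=S, B4=E, B5=T, B5=F
size 1 is not enough: best union over all size-1 subsets is 6/9
size 2 is not enough: best union over all size-2 subsets is 8/9
size 3: inputs {1, 4, 5} cover all 9 outcomes, and no lexicographically smaller subset of this size does

Answer: 1, 4, 5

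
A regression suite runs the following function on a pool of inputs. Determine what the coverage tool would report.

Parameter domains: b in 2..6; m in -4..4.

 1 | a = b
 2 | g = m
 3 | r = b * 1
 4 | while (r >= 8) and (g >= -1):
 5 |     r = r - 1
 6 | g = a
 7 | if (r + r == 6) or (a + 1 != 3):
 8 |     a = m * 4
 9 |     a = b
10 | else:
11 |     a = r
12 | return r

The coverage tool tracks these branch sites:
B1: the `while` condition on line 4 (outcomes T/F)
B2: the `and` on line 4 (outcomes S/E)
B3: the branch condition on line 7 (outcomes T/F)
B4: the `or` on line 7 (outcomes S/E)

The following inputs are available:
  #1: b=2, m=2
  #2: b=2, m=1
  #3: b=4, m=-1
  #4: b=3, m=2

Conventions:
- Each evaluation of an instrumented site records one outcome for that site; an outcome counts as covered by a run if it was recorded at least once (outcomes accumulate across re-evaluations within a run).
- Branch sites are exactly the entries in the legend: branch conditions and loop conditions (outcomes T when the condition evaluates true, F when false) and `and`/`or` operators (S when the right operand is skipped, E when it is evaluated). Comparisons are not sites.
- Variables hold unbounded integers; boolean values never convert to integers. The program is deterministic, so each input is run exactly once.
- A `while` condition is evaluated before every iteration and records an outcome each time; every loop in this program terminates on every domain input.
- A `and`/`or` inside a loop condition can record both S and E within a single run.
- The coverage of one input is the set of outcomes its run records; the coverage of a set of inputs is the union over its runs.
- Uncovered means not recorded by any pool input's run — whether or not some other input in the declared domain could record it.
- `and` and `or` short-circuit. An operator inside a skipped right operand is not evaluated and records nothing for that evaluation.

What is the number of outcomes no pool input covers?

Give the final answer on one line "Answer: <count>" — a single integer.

test 1 (b=2, m=2) fires B2->S, B1->F, B4->E, B3->F; hits B1=F, B2=S, B3=F, B4=E
test 2 (b=2, m=1) fires B2->S, B1->F, B4->E, B3->F; hits B1=F, B2=S, B3=F, B4=E
test 3 (b=4, m=-1) fires B2->S, B1->F, B4->E, B3->T; hits B1=F, B2=S, B3=T, B4=E
test 4 (b=3, m=2) fires B2->S, B1->F, B4->S, B3->T; hits B1=F, B2=S, B3=T, B4=S
union over the pool: B1=F, B2=S, B3=T, B3=F, B4=S, B4=E
uncovered (2 of 8): B1=T, B2=E

Answer: 2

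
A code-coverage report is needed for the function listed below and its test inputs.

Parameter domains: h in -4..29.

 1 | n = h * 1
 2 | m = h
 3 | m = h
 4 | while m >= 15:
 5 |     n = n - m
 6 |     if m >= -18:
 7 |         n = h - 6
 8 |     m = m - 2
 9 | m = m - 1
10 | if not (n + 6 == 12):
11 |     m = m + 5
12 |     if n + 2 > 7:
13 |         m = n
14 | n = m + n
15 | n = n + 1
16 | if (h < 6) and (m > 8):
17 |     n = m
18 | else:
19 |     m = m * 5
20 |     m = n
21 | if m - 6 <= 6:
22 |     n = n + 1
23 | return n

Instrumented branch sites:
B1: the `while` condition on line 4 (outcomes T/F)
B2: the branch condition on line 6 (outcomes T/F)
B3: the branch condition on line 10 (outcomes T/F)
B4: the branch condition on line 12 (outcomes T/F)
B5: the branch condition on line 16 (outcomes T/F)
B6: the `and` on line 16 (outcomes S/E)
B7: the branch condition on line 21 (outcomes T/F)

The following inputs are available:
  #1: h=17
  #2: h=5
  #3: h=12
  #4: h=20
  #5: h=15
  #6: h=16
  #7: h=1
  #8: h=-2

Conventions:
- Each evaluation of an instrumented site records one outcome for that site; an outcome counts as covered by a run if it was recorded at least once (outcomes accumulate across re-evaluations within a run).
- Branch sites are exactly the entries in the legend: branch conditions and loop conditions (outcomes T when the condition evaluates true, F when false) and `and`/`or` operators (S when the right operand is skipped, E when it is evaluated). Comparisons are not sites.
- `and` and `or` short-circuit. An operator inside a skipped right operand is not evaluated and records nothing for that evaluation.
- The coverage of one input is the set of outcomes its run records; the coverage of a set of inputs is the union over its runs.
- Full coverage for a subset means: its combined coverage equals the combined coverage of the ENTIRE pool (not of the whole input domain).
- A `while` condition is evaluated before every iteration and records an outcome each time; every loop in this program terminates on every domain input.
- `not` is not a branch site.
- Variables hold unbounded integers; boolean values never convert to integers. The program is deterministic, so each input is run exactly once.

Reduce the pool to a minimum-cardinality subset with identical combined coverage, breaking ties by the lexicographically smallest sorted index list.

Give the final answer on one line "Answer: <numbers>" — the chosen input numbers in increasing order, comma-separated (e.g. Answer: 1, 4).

test 1 (h=17) fires B1->T, B2->T, B1->T, B2->T, B1->F, B3->T, B4->T, B6->S, B5->F, B7->F; hits B1=T, B1=F, B2=T, B3=T, B4=T, B5=F, B6=S, B7=F
test 2 (h=5) fires B1->F, B3->T, B4->F, B6->E, B5->T, B7->T; hits B1=F, B3=T, B4=F, B5=T, B6=E, B7=T
test 3 (h=12) fires B1->F, B3->T, B4->T, B6->S, B5->F, B7->F; hits B1=F, B3=T, B4=T, B5=F, B6=S, B7=F
test 4 (h=20) fires B1->T, B2->T, B1->T, B2->T, B1->T, B2->T, B1->F, B3->T, B4->T, B6->S, B5->F, B7->F; hits B1=T, B1=F, B2=T, B3=T, B4=T, B5=F, B6=S, B7=F
test 5 (h=15) fires B1->T, B2->T, B1->F, B3->T, B4->T, B6->S, B5->F, B7->F; hits B1=T, B1=F, B2=T, B3=T, B4=T, B5=F, B6=S, B7=F
test 6 (h=16) fires B1->T, B2->T, B1->F, B3->T, B4->T, B6->S, B5->F, B7->F; hits B1=T, B1=F, B2=T, B3=T, B4=T, B5=F, B6=S, B7=F
test 7 (h=1) fires B1->F, B3->T, B4->F, B6->E, B5->F, B7->T; hits B1=F, B3=T, B4=F, B5=F, B6=E, B7=T
test 8 (h=-2) fires B1->F, B3->T, B4->F, B6->E, B5->F, B7->T; hits B1=F, B3=T, B4=F, B5=F, B6=E, B7=T
the full pool covers 12 outcomes: B1=T, B1=F, B2=T, B3=T, B4=T, B4=F, B5=T, B5=F, B6=S, B6=E, B7=T, B7=F
checked all size-1 subsets: none covers 12 outcomes (max 8/12)
the canonical winner is {1, 2}: size 2, full 12-outcome coverage, earliest index list among size-2 covers

Answer: 1, 2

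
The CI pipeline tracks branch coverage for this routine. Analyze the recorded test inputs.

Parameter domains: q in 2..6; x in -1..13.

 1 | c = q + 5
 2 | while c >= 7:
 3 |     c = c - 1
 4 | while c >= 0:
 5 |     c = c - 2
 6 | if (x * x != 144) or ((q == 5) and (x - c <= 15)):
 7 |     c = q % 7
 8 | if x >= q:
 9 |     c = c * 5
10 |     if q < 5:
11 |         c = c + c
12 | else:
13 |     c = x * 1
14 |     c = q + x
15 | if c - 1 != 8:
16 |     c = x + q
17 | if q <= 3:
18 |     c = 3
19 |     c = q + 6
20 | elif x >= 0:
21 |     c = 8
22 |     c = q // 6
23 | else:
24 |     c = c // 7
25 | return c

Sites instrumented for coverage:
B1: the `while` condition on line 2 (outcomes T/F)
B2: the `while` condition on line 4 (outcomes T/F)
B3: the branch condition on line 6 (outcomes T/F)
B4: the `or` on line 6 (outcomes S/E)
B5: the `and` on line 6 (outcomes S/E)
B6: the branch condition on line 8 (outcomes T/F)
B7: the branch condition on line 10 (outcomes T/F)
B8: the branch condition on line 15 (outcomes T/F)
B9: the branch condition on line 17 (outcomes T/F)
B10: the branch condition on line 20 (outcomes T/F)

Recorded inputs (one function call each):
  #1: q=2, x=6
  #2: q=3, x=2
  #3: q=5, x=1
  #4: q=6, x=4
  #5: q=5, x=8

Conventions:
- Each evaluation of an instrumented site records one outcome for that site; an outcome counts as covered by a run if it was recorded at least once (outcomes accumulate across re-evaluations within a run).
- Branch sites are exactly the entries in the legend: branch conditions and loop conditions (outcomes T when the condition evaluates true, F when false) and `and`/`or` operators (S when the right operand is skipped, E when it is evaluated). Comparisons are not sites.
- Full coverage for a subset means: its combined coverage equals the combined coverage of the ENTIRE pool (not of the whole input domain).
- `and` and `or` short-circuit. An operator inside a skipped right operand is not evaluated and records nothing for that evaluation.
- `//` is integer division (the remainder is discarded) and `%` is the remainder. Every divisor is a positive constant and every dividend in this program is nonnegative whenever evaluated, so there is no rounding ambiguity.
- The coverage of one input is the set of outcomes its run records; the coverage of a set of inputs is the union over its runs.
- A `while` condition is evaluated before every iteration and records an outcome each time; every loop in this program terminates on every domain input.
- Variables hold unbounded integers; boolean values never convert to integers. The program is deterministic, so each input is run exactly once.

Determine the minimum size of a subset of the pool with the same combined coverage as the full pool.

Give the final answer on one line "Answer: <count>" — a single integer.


run #1 (q=2, x=6) runs B1->T, B1->F, B2->T, B2->T, B2->T, B2->T, B2->F, B4->S, B3->T, B6->T, B7->T, B8->T, B9->T; records B1=T, B1=F, B2=T, B2=F, B3=T, B4=S, B6=T, B7=T, B8=T, B9=T
run #2 (q=3, x=2) runs B1->T, B1->T, B1->F, B2->T, B2->T, B2->T, B2->T, B2->F, B4->S, B3->T, B6->F, B8->T, B9->T; records B1=T, B1=F, B2=T, B2=F, B3=T, B4=S, B6=F, B8=T, B9=T
run #3 (q=5, x=1) runs B1->T, B1->T, B1->T, B1->T, B1->F, B2->T, B2->T, B2->T, B2->T, B2->F, B4->S, B3->T, B6->F, B8->T, ...; records B1=T, B1=F, B2=T, B2=F, B3=T, B4=S, B6=F, B8=T, B9=F, B10=T
run #4 (q=6, x=4) runs B1->T, B1->T, B1->T, B1->T, B1->T, B1->F, B2->T, B2->T, B2->T, B2->T, B2->F, B4->S, B3->T, B6->F, ...; records B1=T, B1=F, B2=T, B2=F, B3=T, B4=S, B6=F, B8=T, B9=F, B10=T
run #5 (q=5, x=8) runs B1->T, B1->T, B1->T, B1->T, B1->F, B2->T, B2->T, B2->T, B2->T, B2->F, B4->S, B3->T, B6->T, B7->F, ...; records B1=T, B1=F, B2=T, B2=F, B3=T, B4=S, B6=T, B7=F, B8=T, B9=F, B10=T
pool-wide coverage (14 outcomes): B1=T, B1=F, B2=T, B2=F, B3=T, B4=S, B6=T, B6=F, B7=T, B7=F, B8=T, B9=T, B9=F, B10=T
checked all size-1 subsets: none covers 14 outcomes (max 11/14)
checked all size-2 subsets: none covers 14 outcomes (max 13/14)
at size 3, {1, 2, 5} reaches all 14 outcomes; every lexicographically earlier size-3 subset fails
Answer: 3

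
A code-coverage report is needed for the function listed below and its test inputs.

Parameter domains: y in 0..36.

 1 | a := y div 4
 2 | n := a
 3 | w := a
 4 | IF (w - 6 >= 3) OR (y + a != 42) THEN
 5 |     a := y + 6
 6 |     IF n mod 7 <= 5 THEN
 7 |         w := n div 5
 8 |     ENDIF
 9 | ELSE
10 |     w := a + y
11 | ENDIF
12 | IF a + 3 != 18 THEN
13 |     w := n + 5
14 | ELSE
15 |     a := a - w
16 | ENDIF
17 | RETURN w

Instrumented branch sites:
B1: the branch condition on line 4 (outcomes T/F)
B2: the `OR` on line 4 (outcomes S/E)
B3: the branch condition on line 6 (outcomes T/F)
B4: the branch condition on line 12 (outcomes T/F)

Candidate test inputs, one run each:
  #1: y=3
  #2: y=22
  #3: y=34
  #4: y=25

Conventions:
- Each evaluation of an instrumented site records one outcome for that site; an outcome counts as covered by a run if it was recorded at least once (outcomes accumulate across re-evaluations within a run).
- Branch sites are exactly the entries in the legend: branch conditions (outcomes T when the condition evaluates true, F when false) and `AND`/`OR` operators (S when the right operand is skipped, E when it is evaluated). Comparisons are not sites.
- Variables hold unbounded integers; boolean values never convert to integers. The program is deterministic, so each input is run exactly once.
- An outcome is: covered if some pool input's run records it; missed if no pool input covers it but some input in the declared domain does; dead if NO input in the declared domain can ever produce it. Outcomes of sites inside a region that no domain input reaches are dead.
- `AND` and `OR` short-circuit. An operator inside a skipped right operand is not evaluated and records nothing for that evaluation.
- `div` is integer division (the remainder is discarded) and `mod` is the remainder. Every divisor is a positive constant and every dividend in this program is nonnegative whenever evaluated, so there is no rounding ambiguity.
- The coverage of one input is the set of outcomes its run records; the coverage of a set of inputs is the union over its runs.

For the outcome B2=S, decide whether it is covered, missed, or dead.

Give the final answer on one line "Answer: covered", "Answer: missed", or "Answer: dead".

no pool input records B2=S
but domain input (y=36) does record it -> reachable, so missed

Answer: missed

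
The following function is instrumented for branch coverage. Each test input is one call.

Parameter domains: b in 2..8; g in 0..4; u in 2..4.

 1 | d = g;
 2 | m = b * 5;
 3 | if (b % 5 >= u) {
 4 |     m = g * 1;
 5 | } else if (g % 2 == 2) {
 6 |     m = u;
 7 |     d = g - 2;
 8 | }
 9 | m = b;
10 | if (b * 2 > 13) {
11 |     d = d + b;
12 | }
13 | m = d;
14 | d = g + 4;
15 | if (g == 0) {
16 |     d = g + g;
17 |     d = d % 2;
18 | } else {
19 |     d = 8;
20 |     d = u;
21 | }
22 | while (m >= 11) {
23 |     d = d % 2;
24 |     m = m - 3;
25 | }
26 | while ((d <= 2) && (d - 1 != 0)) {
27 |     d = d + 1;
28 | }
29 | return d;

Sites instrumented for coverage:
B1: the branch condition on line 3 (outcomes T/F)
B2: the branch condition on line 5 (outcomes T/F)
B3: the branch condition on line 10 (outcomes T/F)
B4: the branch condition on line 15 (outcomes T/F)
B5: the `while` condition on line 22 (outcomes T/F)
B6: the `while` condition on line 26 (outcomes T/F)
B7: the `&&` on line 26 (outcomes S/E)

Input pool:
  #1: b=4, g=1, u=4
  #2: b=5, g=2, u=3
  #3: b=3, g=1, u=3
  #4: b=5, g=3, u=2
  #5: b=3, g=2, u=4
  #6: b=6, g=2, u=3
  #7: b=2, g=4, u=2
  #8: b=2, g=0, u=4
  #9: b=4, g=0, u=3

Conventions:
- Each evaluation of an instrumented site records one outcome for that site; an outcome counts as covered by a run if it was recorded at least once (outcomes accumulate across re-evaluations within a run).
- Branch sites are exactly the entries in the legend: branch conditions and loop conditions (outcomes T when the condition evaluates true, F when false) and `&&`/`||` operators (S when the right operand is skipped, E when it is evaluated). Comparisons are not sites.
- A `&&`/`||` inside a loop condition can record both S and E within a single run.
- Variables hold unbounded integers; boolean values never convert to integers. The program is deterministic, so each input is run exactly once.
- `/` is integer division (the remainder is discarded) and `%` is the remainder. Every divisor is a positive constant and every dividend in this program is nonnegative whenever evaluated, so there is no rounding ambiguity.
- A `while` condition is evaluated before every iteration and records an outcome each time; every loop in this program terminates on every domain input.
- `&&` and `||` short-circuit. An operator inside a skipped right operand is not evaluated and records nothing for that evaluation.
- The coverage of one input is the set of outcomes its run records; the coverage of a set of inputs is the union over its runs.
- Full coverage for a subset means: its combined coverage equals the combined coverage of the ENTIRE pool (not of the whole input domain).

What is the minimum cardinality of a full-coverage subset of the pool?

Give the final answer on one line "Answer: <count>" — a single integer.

test 1 (b=4, g=1, u=4) fires B1->T, B3->F, B4->F, B5->F, B7->S, B6->F; hits B1=T, B3=F, B4=F, B5=F, B6=F, B7=S
test 2 (b=5, g=2, u=3) fires B1->F, B2->F, B3->F, B4->F, B5->F, B7->S, B6->F; hits B1=F, B2=F, B3=F, B4=F, B5=F, B6=F, B7=S
test 3 (b=3, g=1, u=3) fires B1->T, B3->F, B4->F, B5->F, B7->S, B6->F; hits B1=T, B3=F, B4=F, B5=F, B6=F, B7=S
test 4 (b=5, g=3, u=2) fires B1->F, B2->F, B3->F, B4->F, B5->F, B7->E, B6->T, B7->S, B6->F; hits B1=F, B2=F, B3=F, B4=F, B5=F, B6=T, B6=F, B7=S, B7=E
test 5 (b=3, g=2, u=4) fires B1->F, B2->F, B3->F, B4->F, B5->F, B7->S, B6->F; hits B1=F, B2=F, B3=F, B4=F, B5=F, B6=F, B7=S
test 6 (b=6, g=2, u=3) fires B1->F, B2->F, B3->F, B4->F, B5->F, B7->S, B6->F; hits B1=F, B2=F, B3=F, B4=F, B5=F, B6=F, B7=S
test 7 (b=2, g=4, u=2) fires B1->T, B3->F, B4->F, B5->F, B7->E, B6->T, B7->S, B6->F; hits B1=T, B3=F, B4=F, B5=F, B6=T, B6=F, B7=S, B7=E
test 8 (b=2, g=0, u=4) fires B1->F, B2->F, B3->F, B4->T, B5->F, B7->E, B6->T, B7->E, B6->F; hits B1=F, B2=F, B3=F, B4=T, B5=F, B6=T, B6=F, B7=E
test 9 (b=4, g=0, u=3) fires B1->T, B3->F, B4->T, B5->F, B7->E, B6->T, B7->E, B6->F; hits B1=T, B3=F, B4=T, B5=F, B6=T, B6=F, B7=E
union over all inputs: B1=T, B1=F, B2=F, B3=F, B4=T, B4=F, B5=F, B6=T, B6=F, B7=S, B7=E (11 outcomes)
checked all size-1 subsets: none covers 11 outcomes (max 9/11)
size 2: inputs {1, 8} cover all 11 outcomes, and no lexicographically smaller subset of this size does

Answer: 2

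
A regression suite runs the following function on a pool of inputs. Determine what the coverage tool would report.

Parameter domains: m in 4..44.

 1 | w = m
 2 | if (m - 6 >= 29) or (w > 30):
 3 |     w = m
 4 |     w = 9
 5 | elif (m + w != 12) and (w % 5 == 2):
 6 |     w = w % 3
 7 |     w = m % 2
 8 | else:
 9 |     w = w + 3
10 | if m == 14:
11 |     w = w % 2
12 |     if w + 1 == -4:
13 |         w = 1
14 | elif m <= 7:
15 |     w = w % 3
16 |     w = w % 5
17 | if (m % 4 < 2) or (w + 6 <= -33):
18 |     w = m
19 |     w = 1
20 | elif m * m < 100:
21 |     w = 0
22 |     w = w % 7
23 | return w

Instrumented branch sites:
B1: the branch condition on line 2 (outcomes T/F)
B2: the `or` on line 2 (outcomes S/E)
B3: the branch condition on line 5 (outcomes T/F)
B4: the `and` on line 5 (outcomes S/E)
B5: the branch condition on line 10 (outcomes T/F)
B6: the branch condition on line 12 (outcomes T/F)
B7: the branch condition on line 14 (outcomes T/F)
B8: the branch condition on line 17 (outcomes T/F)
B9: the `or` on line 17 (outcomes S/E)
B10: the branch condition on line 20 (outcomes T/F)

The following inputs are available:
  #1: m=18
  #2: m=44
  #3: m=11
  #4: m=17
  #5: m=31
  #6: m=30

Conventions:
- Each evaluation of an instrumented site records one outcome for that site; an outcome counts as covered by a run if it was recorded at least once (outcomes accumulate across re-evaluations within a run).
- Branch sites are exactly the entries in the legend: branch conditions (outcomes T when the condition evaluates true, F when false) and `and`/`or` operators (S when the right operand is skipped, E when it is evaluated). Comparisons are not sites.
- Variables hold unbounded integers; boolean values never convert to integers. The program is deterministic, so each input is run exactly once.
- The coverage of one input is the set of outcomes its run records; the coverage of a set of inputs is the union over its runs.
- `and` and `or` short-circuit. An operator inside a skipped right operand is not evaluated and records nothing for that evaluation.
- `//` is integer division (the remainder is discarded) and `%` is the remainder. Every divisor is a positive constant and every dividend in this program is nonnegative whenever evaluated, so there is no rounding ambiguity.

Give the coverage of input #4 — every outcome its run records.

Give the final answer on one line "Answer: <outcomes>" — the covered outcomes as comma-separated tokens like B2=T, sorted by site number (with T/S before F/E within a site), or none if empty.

Tracing the run of input #4 (m=17):
  B2->E, B1->F, B4->E, B3->T, B5->F, B7->F, B9->S, B8->T
distinct outcomes covered: B1=F, B2=E, B3=T, B4=E, B5=F, B7=F, B8=T, B9=S

Answer: B1=F, B2=E, B3=T, B4=E, B5=F, B7=F, B8=T, B9=S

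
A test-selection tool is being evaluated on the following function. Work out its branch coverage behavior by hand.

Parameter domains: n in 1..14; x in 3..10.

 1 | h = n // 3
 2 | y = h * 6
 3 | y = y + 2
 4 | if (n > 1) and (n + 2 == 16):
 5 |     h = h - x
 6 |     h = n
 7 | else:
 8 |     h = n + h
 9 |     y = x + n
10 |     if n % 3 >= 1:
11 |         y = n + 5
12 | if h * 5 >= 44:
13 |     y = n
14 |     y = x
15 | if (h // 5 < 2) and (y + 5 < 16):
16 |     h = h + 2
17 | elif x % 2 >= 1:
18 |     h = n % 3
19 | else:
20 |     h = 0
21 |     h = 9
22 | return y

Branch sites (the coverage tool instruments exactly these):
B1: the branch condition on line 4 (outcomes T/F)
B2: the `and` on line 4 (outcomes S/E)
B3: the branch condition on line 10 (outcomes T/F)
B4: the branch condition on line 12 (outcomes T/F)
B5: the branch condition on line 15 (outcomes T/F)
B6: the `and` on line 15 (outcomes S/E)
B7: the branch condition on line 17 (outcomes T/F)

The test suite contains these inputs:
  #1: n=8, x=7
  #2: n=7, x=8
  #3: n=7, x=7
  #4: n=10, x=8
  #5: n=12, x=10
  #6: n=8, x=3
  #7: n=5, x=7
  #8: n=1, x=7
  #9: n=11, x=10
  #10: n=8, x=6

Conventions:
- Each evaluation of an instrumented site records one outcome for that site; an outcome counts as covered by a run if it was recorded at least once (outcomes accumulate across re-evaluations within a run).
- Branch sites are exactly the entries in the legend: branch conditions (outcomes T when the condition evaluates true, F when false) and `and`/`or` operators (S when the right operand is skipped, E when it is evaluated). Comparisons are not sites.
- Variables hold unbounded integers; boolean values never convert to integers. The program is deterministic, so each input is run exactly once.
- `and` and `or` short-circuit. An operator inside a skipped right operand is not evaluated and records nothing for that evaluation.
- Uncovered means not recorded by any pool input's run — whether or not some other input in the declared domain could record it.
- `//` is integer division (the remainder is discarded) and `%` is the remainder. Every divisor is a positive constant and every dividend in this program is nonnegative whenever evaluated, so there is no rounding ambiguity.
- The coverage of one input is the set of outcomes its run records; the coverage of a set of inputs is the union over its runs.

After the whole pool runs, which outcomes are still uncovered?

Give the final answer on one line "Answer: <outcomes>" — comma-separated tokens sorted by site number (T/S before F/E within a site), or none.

test 1 (n=8, x=7) fires B2->E, B1->F, B3->T, B4->T, B6->S, B5->F, B7->T; hits B1=F, B2=E, B3=T, B4=T, B5=F, B6=S, B7=T
test 2 (n=7, x=8) fires B2->E, B1->F, B3->T, B4->T, B6->E, B5->T; hits B1=F, B2=E, B3=T, B4=T, B5=T, B6=E
test 3 (n=7, x=7) fires B2->E, B1->F, B3->T, B4->T, B6->E, B5->T; hits B1=F, B2=E, B3=T, B4=T, B5=T, B6=E
test 4 (n=10, x=8) fires B2->E, B1->F, B3->T, B4->T, B6->S, B5->F, B7->F; hits B1=F, B2=E, B3=T, B4=T, B5=F, B6=S, B7=F
test 5 (n=12, x=10) fires B2->E, B1->F, B3->F, B4->T, B6->S, B5->F, B7->F; hits B1=F, B2=E, B3=F, B4=T, B5=F, B6=S, B7=F
test 6 (n=8, x=3) fires B2->E, B1->F, B3->T, B4->T, B6->S, B5->F, B7->T; hits B1=F, B2=E, B3=T, B4=T, B5=F, B6=S, B7=T
test 7 (n=5, x=7) fires B2->E, B1->F, B3->T, B4->F, B6->E, B5->T; hits B1=F, B2=E, B3=T, B4=F, B5=T, B6=E
test 8 (n=1, x=7) fires B2->S, B1->F, B3->T, B4->F, B6->E, B5->T; hits B1=F, B2=S, B3=T, B4=F, B5=T, B6=E
test 9 (n=11, x=10) fires B2->E, B1->F, B3->T, B4->T, B6->S, B5->F, B7->F; hits B1=F, B2=E, B3=T, B4=T, B5=F, B6=S, B7=F
test 10 (n=8, x=6) fires B2->E, B1->F, B3->T, B4->T, B6->S, B5->F, B7->F; hits B1=F, B2=E, B3=T, B4=T, B5=F, B6=S, B7=F
union over the pool: B1=F, B2=S, B2=E, B3=T, B3=F, B4=T, B4=F, B5=T, B5=F, B6=S, B6=E, B7=T, B7=F
uncovered (1 of 14): B1=T

Answer: B1=T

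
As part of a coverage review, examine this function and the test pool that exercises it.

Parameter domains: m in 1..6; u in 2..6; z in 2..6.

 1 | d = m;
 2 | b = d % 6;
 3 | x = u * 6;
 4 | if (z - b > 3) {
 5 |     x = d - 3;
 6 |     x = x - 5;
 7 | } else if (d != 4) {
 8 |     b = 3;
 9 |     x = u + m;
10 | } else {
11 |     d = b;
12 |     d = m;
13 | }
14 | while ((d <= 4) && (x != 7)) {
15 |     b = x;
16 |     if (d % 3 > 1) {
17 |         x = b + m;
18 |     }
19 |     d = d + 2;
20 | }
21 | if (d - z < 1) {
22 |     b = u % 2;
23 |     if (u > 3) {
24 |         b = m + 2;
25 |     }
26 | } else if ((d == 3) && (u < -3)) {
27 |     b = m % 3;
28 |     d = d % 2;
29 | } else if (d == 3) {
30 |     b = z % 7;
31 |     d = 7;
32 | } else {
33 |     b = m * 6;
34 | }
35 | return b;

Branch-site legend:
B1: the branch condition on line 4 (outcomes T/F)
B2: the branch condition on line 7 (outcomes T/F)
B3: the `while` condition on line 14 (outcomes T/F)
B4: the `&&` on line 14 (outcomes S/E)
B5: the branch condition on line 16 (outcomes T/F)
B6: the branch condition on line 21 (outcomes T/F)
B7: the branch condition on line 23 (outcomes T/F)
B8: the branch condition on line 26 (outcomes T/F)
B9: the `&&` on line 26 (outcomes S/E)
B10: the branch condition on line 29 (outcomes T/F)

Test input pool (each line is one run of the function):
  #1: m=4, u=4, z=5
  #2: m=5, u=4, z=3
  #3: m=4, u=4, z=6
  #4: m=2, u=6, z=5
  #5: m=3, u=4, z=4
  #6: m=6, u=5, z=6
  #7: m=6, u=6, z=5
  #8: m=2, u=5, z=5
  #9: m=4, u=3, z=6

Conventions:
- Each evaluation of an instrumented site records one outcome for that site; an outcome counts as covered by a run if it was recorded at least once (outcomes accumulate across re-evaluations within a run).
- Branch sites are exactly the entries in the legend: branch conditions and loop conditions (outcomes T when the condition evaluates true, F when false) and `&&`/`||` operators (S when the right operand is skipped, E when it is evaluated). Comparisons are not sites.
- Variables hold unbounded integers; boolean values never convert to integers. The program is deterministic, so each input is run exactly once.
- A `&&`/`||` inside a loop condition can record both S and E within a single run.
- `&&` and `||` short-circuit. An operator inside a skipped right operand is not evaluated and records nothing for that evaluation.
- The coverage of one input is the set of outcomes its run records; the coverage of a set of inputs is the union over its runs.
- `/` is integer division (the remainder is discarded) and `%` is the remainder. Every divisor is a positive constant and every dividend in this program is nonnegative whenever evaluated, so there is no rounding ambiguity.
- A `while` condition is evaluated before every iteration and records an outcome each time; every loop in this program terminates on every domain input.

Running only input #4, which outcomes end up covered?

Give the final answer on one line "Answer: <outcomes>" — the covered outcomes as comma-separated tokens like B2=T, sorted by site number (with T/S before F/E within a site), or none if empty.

Simulating input #4 (m=2, u=6, z=5) step by step:
  B1->F, B2->T, B4->E, B3->T, B5->T, B4->E, B3->T, B5->F, B4->S, B3->F
  B6->F, B9->S, B8->F, B10->F
as a set, this run covers: B1=F, B2=T, B3=T, B3=F, B4=S, B4=E, B5=T, B5=F, B6=F, B8=F, B9=S, B10=F

Answer: B1=F, B2=T, B3=T, B3=F, B4=S, B4=E, B5=T, B5=F, B6=F, B8=F, B9=S, B10=F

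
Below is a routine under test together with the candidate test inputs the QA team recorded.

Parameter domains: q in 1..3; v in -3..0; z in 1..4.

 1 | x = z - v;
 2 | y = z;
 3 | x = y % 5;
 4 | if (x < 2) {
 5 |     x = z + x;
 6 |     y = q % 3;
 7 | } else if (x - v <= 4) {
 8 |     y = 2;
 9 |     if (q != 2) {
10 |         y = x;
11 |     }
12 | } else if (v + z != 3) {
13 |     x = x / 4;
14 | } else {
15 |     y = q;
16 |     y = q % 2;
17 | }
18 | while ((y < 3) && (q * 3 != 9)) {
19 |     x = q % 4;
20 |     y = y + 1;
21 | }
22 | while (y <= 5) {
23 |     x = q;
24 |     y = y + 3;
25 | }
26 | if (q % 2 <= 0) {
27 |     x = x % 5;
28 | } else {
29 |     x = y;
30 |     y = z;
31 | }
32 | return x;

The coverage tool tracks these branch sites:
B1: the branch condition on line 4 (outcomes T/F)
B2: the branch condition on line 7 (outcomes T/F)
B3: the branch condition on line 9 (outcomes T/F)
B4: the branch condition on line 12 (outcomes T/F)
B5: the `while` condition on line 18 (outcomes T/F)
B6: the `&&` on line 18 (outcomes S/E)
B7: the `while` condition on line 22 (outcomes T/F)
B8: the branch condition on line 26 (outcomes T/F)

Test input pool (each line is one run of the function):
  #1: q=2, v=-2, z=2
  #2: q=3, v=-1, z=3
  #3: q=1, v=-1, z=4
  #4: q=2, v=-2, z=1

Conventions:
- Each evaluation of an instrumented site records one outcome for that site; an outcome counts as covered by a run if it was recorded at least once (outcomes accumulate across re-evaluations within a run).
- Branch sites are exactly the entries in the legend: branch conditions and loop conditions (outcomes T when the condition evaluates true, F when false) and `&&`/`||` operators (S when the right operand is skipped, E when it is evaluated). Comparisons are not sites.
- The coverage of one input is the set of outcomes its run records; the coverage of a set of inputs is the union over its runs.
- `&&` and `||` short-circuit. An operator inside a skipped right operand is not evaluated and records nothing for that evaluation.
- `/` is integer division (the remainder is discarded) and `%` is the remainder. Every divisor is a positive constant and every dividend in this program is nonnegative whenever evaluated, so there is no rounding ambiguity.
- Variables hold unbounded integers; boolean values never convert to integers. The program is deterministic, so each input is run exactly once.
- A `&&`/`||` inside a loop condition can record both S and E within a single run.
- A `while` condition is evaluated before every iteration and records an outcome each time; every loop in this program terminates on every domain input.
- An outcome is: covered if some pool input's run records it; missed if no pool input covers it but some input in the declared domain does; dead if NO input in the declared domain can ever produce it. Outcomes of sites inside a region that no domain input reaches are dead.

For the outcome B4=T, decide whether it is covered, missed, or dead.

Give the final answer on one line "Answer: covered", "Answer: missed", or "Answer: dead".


no pool input records B4=T
but domain input (q=1, v=-3, z=2) does record it -> reachable, so missed
Answer: missed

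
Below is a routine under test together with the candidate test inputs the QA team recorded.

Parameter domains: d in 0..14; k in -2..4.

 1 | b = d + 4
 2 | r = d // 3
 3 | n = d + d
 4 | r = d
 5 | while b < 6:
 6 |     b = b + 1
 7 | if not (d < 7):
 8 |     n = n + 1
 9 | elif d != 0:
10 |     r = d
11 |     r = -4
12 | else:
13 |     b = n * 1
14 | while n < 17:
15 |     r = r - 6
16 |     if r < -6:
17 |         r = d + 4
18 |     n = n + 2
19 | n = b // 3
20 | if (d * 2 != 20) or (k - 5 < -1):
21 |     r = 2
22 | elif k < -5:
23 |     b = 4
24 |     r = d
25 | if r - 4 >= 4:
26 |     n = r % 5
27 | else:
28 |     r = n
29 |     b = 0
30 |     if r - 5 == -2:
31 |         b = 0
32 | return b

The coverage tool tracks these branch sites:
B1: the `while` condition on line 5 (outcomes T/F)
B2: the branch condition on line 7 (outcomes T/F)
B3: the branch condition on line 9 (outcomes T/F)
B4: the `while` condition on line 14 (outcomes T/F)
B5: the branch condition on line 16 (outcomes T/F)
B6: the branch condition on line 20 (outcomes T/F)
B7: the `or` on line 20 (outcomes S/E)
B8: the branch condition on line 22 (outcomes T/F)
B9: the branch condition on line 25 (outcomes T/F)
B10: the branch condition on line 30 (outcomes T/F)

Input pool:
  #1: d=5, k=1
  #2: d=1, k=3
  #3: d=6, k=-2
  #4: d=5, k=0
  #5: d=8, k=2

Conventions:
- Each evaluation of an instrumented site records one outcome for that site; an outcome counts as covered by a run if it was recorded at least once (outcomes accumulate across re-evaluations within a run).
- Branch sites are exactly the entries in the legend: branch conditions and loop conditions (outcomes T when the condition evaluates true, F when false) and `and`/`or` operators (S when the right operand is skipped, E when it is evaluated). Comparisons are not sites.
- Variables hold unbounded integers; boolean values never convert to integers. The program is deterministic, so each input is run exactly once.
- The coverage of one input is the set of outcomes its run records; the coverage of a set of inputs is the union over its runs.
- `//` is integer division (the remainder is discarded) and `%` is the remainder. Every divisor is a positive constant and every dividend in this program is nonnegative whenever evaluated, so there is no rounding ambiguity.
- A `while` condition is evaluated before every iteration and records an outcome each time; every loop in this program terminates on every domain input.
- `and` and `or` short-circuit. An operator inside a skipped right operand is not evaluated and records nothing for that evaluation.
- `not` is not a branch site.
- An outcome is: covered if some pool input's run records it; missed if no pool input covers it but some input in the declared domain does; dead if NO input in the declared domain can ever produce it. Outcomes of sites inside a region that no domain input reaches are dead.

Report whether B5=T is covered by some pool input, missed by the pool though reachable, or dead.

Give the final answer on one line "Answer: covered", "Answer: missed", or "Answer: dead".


B5=T is recorded by pool input(s) 1, 2, 3, 4 -> covered
Answer: covered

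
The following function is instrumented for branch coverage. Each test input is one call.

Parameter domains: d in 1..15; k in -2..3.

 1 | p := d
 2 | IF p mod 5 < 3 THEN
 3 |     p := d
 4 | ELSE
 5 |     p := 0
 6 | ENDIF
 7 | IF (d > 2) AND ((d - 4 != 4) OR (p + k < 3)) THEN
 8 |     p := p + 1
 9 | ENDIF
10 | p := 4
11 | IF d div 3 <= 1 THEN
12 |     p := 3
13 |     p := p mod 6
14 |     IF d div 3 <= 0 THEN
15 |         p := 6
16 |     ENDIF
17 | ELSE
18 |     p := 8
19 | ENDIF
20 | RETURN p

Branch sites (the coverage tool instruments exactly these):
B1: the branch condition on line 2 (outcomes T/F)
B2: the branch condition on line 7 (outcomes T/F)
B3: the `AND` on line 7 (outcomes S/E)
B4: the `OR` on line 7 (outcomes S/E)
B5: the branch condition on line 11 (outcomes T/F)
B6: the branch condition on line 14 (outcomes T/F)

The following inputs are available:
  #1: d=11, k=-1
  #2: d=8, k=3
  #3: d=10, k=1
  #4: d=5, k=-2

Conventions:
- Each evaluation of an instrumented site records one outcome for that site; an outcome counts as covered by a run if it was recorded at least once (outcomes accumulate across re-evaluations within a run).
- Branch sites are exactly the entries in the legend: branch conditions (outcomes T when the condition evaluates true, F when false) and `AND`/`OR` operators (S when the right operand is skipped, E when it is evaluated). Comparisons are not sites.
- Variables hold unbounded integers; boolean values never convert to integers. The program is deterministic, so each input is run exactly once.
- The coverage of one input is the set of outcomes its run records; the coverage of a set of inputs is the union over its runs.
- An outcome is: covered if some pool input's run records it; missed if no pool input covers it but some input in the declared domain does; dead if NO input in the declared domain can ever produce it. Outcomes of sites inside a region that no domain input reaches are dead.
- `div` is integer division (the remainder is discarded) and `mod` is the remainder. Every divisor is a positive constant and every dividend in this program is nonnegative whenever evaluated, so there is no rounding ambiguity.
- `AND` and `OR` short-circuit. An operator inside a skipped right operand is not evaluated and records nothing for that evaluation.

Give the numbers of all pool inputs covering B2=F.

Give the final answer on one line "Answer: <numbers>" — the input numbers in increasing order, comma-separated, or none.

input #1 (d=11, k=-1): never hits B2=F
input #2 (d=8, k=3): hits B2=F
input #3 (d=10, k=1): never hits B2=F
input #4 (d=5, k=-2): never hits B2=F

Answer: 2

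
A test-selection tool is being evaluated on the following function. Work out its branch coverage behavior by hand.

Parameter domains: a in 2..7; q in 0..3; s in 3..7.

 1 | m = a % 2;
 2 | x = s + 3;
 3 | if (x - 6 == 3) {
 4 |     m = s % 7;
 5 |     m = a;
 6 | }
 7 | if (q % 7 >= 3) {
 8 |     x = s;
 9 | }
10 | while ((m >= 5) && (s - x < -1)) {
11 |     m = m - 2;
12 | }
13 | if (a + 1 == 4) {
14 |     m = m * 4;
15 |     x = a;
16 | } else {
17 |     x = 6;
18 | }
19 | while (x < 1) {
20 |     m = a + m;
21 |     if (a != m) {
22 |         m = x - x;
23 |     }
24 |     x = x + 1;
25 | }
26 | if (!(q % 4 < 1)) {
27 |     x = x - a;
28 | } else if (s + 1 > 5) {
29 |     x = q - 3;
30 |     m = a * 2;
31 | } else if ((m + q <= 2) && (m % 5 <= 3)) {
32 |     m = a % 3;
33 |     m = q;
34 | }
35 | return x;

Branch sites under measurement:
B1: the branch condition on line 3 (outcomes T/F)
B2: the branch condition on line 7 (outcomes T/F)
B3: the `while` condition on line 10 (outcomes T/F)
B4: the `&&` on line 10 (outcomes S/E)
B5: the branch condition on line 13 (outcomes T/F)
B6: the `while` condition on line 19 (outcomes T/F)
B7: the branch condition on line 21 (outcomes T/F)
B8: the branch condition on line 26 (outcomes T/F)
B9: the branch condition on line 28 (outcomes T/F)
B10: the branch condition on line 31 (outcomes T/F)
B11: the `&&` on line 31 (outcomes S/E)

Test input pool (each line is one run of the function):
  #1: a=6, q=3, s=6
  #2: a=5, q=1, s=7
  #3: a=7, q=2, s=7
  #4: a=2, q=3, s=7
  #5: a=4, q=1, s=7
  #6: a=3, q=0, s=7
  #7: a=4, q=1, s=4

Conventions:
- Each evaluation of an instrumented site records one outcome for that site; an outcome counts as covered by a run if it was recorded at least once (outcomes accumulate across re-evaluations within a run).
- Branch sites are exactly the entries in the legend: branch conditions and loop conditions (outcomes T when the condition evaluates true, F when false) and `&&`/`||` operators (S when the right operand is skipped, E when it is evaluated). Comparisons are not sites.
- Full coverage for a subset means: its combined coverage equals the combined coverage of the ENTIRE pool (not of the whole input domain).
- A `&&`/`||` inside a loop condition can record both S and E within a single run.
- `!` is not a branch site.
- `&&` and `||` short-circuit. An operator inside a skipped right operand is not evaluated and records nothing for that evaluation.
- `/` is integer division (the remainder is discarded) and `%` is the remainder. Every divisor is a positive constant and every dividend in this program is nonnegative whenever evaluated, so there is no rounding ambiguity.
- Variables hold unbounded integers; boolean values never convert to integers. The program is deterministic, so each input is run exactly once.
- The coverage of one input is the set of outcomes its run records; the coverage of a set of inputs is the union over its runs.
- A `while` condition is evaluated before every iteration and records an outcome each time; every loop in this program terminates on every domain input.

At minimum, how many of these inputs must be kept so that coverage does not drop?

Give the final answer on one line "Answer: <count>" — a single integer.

#1 (a=6, q=3, s=6) -> B1->T, B2->T, B4->E, B3->F, B5->F, B6->F, B8->T; covered: B1=T, B2=T, B3=F, B4=E, B5=F, B6=F, B8=T
#2 (a=5, q=1, s=7) -> B1->F, B2->F, B4->S, B3->F, B5->F, B6->F, B8->T; covered: B1=F, B2=F, B3=F, B4=S, B5=F, B6=F, B8=T
#3 (a=7, q=2, s=7) -> B1->F, B2->F, B4->S, B3->F, B5->F, B6->F, B8->T; covered: B1=F, B2=F, B3=F, B4=S, B5=F, B6=F, B8=T
#4 (a=2, q=3, s=7) -> B1->F, B2->T, B4->S, B3->F, B5->F, B6->F, B8->T; covered: B1=F, B2=T, B3=F, B4=S, B5=F, B6=F, B8=T
#5 (a=4, q=1, s=7) -> B1->F, B2->F, B4->S, B3->F, B5->F, B6->F, B8->T; covered: B1=F, B2=F, B3=F, B4=S, B5=F, B6=F, B8=T
#6 (a=3, q=0, s=7) -> B1->F, B2->F, B4->S, B3->F, B5->T, B6->F, B8->F, B9->T; covered: B1=F, B2=F, B3=F, B4=S, B5=T, B6=F, B8=F, B9=T
#7 (a=4, q=1, s=4) -> B1->F, B2->F, B4->S, B3->F, B5->F, B6->F, B8->T; covered: B1=F, B2=F, B3=F, B4=S, B5=F, B6=F, B8=T
pool-wide coverage (13 outcomes): B1=T, B1=F, B2=T, B2=F, B3=F, B4=S, B4=E, B5=T, B5=F, B6=F, B8=T, B8=F, B9=T
no size-1 subset reaches all 13 outcomes (best union: 8/13)
size 2: inputs {1, 6} cover all 13 outcomes, and no lexicographically smaller subset of this size does

Answer: 2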